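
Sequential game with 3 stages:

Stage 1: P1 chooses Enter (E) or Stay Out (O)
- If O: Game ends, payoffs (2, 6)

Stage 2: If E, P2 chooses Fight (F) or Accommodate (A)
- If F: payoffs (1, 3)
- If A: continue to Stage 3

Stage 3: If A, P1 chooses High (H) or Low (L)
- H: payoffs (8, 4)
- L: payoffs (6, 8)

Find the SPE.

SPE: (E, A, H); Outcome (8, 4)

Work:
Stage 3: P1 chooses H (8 vs 6)
Stage 2: P2: F->3, A->4 (anticipating H). Choose A
Stage 1: P1: O->2, E->8 (anticipating A, H). Choose E
SPE path: E -> A -> H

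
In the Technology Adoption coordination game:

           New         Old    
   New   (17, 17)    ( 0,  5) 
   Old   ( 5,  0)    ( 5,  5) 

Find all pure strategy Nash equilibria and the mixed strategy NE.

Pure NE: (New, New) and (Old, Old); Mixed NE: p = 0.2941, q = 0.2941

Work:
Check pure NE:
(New, New): (17, 17) - no unilateral deviation beneficial
(Old, Old): (5, 5) - no unilateral deviation beneficial
Mixed NE: P1 plays New with p = 0.2941, P2 plays New with q = 0.2941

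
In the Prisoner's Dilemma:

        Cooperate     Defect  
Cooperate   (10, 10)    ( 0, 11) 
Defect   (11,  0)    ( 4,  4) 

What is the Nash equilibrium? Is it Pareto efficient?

(Defect, Defect) is NE; not Pareto efficient

Work:
Defect dominates Cooperate for both players:
If P2 cooperates: Defect (11) > Cooperate (10)
If P2 defects: Defect (4) > Cooperate (0)
NE: (Defect, Defect) with payoff (4, 4)
But (Cooperate, Cooperate) = (10, 10) Pareto dominates (4, 4)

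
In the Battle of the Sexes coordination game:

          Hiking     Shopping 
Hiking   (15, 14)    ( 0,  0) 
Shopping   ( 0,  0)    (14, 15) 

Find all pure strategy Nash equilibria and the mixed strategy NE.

Pure NE: (Hiking, Hiking) and (Shopping, Shopping); Mixed NE: p = 0.5172, q = 0.4828

Work:
Check pure NE:
(Hiking, Hiking): (15, 14) - no unilateral deviation beneficial
(Shopping, Shopping): (14, 15) - no unilateral deviation beneficial
Mixed NE: P1 plays Hiking with p = 0.5172, P2 plays Hiking with q = 0.4828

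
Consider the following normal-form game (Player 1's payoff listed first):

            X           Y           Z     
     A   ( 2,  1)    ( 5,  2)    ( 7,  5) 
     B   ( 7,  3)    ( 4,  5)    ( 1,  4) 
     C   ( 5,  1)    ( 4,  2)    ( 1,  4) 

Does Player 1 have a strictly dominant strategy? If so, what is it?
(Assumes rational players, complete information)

No strictly dominant strategy exists for Player 1

Work:
A strategy strictly dominates another if it gives a strictly higher payoff against every opponent action. Compare each pair of P1's strategies column-by-column:
  A vs B: [2 vs 7, 5 vs 4, 7 vs 1] → A does not strictly dominate B (column X: 2 ≤ 7)
  A vs C: [2 vs 5, 5 vs 4, 7 vs 1] → A does not strictly dominate C (column X: 2 ≤ 5)
  B vs A: [7 vs 2, 4 vs 5, 1 vs 7] → B does not strictly dominate A (column Y: 4 ≤ 5)
  B vs C: [7 vs 5, 4 vs 4, 1 vs 1] → B does not strictly dominate C (column Y: 4 ≤ 4)
  C vs A: [5 vs 2, 4 vs 5, 1 vs 7] → C does not strictly dominate A (column Y: 4 ≤ 5)
  C vs B: [5 vs 7, 4 vs 4, 1 vs 1] → C does not strictly dominate B (column X: 5 ≤ 7)
No single strategy strictly dominates all others → no strictly dominant strategy.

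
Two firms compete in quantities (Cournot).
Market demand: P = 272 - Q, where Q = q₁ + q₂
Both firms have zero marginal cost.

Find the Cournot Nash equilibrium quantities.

q₁* = q₂* = 90.67; P* = 90.67

Work:
Profit: π_i = P·q_i = (a - q_i - q_j)·q_i
FOC: ∂π_i/∂q_i = a - 2q_i - q_j = 0
Reaction function: q_i = (272 - q_j)/2
Symmetry: q* = 272/3 = 90.67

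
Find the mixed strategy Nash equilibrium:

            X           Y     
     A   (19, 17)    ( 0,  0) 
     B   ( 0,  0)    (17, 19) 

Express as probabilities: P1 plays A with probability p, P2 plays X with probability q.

p = 0.5278, q = 0.4722

Work:
Find probabilities that make opponent indifferent:
P2 chooses q to make P1 indifferent between A and B
P1 chooses p to make P2 indifferent between X and Y
Mixed NE: P1 plays (A: 0.5278, B: 0.4722), P2 plays (X: 0.4722, Y: 0.5278)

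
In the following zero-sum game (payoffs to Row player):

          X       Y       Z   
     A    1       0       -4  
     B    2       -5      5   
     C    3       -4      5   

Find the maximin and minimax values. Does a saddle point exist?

Maximin = -4, Minimax = 0, Saddle: False

Work:
Row minimums: [-4, -5, -4] → maximin = -4
Column maximums: [3, 0, 5] → minimax = 0
No saddle point (maximin ≠ minimax). Mixed strategy needed.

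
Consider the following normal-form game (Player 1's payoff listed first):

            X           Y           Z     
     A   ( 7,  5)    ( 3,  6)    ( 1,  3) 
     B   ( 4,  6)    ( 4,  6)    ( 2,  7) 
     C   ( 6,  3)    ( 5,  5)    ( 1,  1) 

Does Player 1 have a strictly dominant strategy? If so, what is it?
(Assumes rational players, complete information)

No strictly dominant strategy exists for Player 1

Work:
A strategy strictly dominates another if it gives a strictly higher payoff against every opponent action. Compare each pair of P1's strategies column-by-column:
  A vs B: [7 vs 4, 3 vs 4, 1 vs 2] → A does not strictly dominate B (column Y: 3 ≤ 4)
  A vs C: [7 vs 6, 3 vs 5, 1 vs 1] → A does not strictly dominate C (column Y: 3 ≤ 5)
  B vs A: [4 vs 7, 4 vs 3, 2 vs 1] → B does not strictly dominate A (column X: 4 ≤ 7)
  B vs C: [4 vs 6, 4 vs 5, 2 vs 1] → B does not strictly dominate C (column X: 4 ≤ 6)
  C vs A: [6 vs 7, 5 vs 3, 1 vs 1] → C does not strictly dominate A (column X: 6 ≤ 7)
  C vs B: [6 vs 4, 5 vs 4, 1 vs 2] → C does not strictly dominate B (column Z: 1 ≤ 2)
No single strategy strictly dominates all others → no strictly dominant strategy.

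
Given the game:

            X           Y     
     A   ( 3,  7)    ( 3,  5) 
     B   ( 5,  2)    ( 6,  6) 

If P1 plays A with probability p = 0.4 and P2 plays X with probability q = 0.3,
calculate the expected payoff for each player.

E[P1] = 4.62, E[P2] = 5.12

Work:
E[P1] = p·q·π₁(A,X) + p·(1-q)·π₁(A,Y) + (1-p)·q·π₁(B,X) + (1-p)·(1-q)·π₁(B,Y)
= 0.4·0.3·3 + 0.4·0.7·3 + 0.6·0.3·5 + 0.6·0.7·6
= 4.62

E[P2] = 5.12 (similar calculation)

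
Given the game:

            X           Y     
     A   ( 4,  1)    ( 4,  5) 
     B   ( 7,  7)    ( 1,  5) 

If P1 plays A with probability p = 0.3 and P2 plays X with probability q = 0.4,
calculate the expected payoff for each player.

E[P1] = 3.58, E[P2] = 5.08

Work:
E[P1] = p·q·π₁(A,X) + p·(1-q)·π₁(A,Y) + (1-p)·q·π₁(B,X) + (1-p)·(1-q)·π₁(B,Y)
= 0.3·0.4·4 + 0.3·0.6·4 + 0.7·0.4·7 + 0.7·0.6·1
= 3.58

E[P2] = 5.08 (similar calculation)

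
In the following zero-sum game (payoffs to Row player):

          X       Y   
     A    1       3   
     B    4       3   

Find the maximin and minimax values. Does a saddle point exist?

Maximin = 3, Minimax = 3, Saddle: True

Work:
Row minimums: [1, 3] → maximin = 3
Column maximums: [4, 3] → minimax = 3
Saddle point exists! Game value = 3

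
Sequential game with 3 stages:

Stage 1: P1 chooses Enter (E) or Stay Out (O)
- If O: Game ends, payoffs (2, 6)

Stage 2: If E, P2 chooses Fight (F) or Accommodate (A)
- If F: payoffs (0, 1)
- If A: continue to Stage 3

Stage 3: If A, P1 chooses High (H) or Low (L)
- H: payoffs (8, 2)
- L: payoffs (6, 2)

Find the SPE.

SPE: (E, A, H); Outcome (8, 2)

Work:
Stage 3: P1 chooses H (8 vs 6)
Stage 2: P2: F->1, A->2 (anticipating H). Choose A
Stage 1: P1: O->2, E->8 (anticipating A, H). Choose E
SPE path: E -> A -> H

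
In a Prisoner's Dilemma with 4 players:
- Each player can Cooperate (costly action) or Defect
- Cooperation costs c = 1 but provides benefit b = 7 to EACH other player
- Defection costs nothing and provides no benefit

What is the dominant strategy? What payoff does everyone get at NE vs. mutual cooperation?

Dominant: Defect; NE payoff = 0; Coop payoff = 20

Work:
Defect dominates (saves cost c = 1, benefit to others is external)
NE: All defect → everyone gets 0
If all cooperate: each receives (3)×7 - 1 = 20
Social dilemma: 20 > 0 but NE gives 0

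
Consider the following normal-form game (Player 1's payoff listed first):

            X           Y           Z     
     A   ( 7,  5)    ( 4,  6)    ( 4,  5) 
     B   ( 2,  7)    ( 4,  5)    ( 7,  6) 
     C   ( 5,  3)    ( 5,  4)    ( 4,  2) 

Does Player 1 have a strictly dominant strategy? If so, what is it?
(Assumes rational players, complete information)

No strictly dominant strategy exists for Player 1

Work:
A strategy strictly dominates another if it gives a strictly higher payoff against every opponent action. Compare each pair of P1's strategies column-by-column:
  A vs B: [7 vs 2, 4 vs 4, 4 vs 7] → A does not strictly dominate B (column Y: 4 ≤ 4)
  A vs C: [7 vs 5, 4 vs 5, 4 vs 4] → A does not strictly dominate C (column Y: 4 ≤ 5)
  B vs A: [2 vs 7, 4 vs 4, 7 vs 4] → B does not strictly dominate A (column X: 2 ≤ 7)
  B vs C: [2 vs 5, 4 vs 5, 7 vs 4] → B does not strictly dominate C (column X: 2 ≤ 5)
  C vs A: [5 vs 7, 5 vs 4, 4 vs 4] → C does not strictly dominate A (column X: 5 ≤ 7)
  C vs B: [5 vs 2, 5 vs 4, 4 vs 7] → C does not strictly dominate B (column Z: 4 ≤ 7)
No single strategy strictly dominates all others → no strictly dominant strategy.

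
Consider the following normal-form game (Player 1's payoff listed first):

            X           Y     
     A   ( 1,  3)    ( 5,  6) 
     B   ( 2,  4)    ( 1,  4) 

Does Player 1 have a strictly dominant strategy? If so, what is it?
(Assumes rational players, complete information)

No strictly dominant strategy exists for Player 1

Work:
A strategy strictly dominates another if it gives a strictly higher payoff against every opponent action. Compare each pair of P1's strategies column-by-column:
  A vs B: [1 vs 2, 5 vs 1] → A does not strictly dominate B (column X: 1 ≤ 2)
  B vs A: [2 vs 1, 1 vs 5] → B does not strictly dominate A (column Y: 1 ≤ 5)
No single strategy strictly dominates all others → no strictly dominant strategy.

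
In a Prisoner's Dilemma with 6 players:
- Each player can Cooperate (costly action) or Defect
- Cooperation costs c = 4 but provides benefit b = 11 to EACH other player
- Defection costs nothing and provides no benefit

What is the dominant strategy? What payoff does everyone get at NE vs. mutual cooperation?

Dominant: Defect; NE payoff = 0; Coop payoff = 51

Work:
Defect dominates (saves cost c = 4, benefit to others is external)
NE: All defect → everyone gets 0
If all cooperate: each receives (5)×11 - 4 = 51
Social dilemma: 51 > 0 but NE gives 0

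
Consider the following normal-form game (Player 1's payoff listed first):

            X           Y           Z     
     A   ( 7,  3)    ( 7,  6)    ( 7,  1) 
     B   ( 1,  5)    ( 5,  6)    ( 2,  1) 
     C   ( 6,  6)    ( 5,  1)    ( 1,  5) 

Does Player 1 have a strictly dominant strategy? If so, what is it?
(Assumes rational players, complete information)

Yes, Player 1's strictly dominant strategy is A

Work:
A strategy strictly dominates another if it gives a strictly higher payoff against every opponent action. Compare each pair of P1's strategies column-by-column:
  A vs B: [7 vs 1, 7 vs 5, 7 vs 2] → A strictly dominates B
  A vs C: [7 vs 6, 7 vs 5, 7 vs 1] → A strictly dominates C
  B vs A: [1 vs 7, 5 vs 7, 2 vs 7] → B does not strictly dominate A (column X: 1 ≤ 7)
  B vs C: [1 vs 6, 5 vs 5, 2 vs 1] → B does not strictly dominate C (column X: 1 ≤ 6)
  C vs A: [6 vs 7, 5 vs 7, 1 vs 7] → C does not strictly dominate A (column X: 6 ≤ 7)
  C vs B: [6 vs 1, 5 vs 5, 1 vs 2] → C does not strictly dominate B (column Y: 5 ≤ 5)
A strictly dominates every other strategy → strictly dominant.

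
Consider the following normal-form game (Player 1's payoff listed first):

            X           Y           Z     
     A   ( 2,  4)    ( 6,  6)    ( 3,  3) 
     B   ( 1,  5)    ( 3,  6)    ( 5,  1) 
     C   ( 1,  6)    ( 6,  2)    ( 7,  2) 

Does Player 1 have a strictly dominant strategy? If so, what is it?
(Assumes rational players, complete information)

No strictly dominant strategy exists for Player 1

Work:
A strategy strictly dominates another if it gives a strictly higher payoff against every opponent action. Compare each pair of P1's strategies column-by-column:
  A vs B: [2 vs 1, 6 vs 3, 3 vs 5] → A does not strictly dominate B (column Z: 3 ≤ 5)
  A vs C: [2 vs 1, 6 vs 6, 3 vs 7] → A does not strictly dominate C (column Y: 6 ≤ 6)
  B vs A: [1 vs 2, 3 vs 6, 5 vs 3] → B does not strictly dominate A (column X: 1 ≤ 2)
  B vs C: [1 vs 1, 3 vs 6, 5 vs 7] → B does not strictly dominate C (column X: 1 ≤ 1)
  C vs A: [1 vs 2, 6 vs 6, 7 vs 3] → C does not strictly dominate A (column X: 1 ≤ 2)
  C vs B: [1 vs 1, 6 vs 3, 7 vs 5] → C does not strictly dominate B (column X: 1 ≤ 1)
No single strategy strictly dominates all others → no strictly dominant strategy.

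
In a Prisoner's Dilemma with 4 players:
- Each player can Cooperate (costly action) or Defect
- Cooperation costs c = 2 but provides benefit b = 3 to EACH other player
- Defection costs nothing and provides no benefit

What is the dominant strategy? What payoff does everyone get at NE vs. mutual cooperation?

Dominant: Defect; NE payoff = 0; Coop payoff = 7

Work:
Defect dominates (saves cost c = 2, benefit to others is external)
NE: All defect → everyone gets 0
If all cooperate: each receives (3)×3 - 2 = 7
Social dilemma: 7 > 0 but NE gives 0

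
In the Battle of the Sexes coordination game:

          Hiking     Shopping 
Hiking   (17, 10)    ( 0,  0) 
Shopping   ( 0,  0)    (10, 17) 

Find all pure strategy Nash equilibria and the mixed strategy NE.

Pure NE: (Hiking, Hiking) and (Shopping, Shopping); Mixed NE: p = 0.6296, q = 0.3704

Work:
Check pure NE:
(Hiking, Hiking): (17, 10) - no unilateral deviation beneficial
(Shopping, Shopping): (10, 17) - no unilateral deviation beneficial
Mixed NE: P1 plays Hiking with p = 0.6296, P2 plays Hiking with q = 0.3704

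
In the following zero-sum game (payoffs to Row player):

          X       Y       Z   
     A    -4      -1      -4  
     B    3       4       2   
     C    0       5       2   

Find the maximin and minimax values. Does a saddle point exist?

Maximin = 2, Minimax = 2, Saddle: True

Work:
Row minimums: [-4, 2, 0] → maximin = 2
Column maximums: [3, 5, 2] → minimax = 2
Saddle point exists! Game value = 2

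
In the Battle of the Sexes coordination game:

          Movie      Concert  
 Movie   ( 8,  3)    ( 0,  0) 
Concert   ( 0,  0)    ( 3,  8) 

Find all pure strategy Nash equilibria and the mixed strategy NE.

Pure NE: (Movie, Movie) and (Concert, Concert); Mixed NE: p = 0.7273, q = 0.2727

Work:
Check pure NE:
(Movie, Movie): (8, 3) - no unilateral deviation beneficial
(Concert, Concert): (3, 8) - no unilateral deviation beneficial
Mixed NE: P1 plays Movie with p = 0.7273, P2 plays Movie with q = 0.2727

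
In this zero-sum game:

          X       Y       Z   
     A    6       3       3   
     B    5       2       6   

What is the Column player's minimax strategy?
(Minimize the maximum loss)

Column should play Y, value = 3

Work:
Column player minimizes Row's maximum payoff:
Column X: max payoff to Row = 6
Column Y: max payoff to Row = 3
Column Z: max payoff to Row = 6
Minimum is 3, achieved by column Y.
Minimax strategy: Y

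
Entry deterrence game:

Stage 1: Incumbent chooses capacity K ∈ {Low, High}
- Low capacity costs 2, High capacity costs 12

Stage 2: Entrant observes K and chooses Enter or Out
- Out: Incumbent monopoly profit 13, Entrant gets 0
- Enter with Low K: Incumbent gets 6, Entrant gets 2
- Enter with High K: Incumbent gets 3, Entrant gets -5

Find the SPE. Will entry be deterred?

SPE: (Low, Enter|Low, Out|High); Entry not deterred. Incumbent net profit = 4, Entrant gets 2

Work:
After Low K: Entrant enters (2 > 0)
After High K: Entrant stays out (-5 < 0)
Incumbent: Low → 6−2=4, High → 13−12=1
Incumbent chooses Low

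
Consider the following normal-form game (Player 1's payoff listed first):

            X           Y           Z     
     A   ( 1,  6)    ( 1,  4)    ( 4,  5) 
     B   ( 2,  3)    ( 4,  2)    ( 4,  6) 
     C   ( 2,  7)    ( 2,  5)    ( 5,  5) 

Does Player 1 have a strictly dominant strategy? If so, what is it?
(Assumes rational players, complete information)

No strictly dominant strategy exists for Player 1

Work:
A strategy strictly dominates another if it gives a strictly higher payoff against every opponent action. Compare each pair of P1's strategies column-by-column:
  A vs B: [1 vs 2, 1 vs 4, 4 vs 4] → A does not strictly dominate B (column X: 1 ≤ 2)
  A vs C: [1 vs 2, 1 vs 2, 4 vs 5] → A does not strictly dominate C (column X: 1 ≤ 2)
  B vs A: [2 vs 1, 4 vs 1, 4 vs 4] → B does not strictly dominate A (column Z: 4 ≤ 4)
  B vs C: [2 vs 2, 4 vs 2, 4 vs 5] → B does not strictly dominate C (column X: 2 ≤ 2)
  C vs A: [2 vs 1, 2 vs 1, 5 vs 4] → C strictly dominates A
  C vs B: [2 vs 2, 2 vs 4, 5 vs 4] → C does not strictly dominate B (column X: 2 ≤ 2)
No single strategy strictly dominates all others → no strictly dominant strategy.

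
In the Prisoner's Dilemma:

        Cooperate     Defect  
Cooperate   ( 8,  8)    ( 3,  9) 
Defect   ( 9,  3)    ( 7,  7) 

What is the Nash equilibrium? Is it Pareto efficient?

(Defect, Defect) is NE; not Pareto efficient

Work:
Defect dominates Cooperate for both players:
If P2 cooperates: Defect (9) > Cooperate (8)
If P2 defects: Defect (7) > Cooperate (3)
NE: (Defect, Defect) with payoff (7, 7)
But (Cooperate, Cooperate) = (8, 8) Pareto dominates (7, 7)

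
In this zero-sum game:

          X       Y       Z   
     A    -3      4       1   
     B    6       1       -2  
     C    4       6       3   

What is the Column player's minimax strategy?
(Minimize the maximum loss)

Column should play Z, value = 3

Work:
Column player minimizes Row's maximum payoff:
Column X: max payoff to Row = 6
Column Y: max payoff to Row = 6
Column Z: max payoff to Row = 3
Minimum is 3, achieved by column Z.
Minimax strategy: Z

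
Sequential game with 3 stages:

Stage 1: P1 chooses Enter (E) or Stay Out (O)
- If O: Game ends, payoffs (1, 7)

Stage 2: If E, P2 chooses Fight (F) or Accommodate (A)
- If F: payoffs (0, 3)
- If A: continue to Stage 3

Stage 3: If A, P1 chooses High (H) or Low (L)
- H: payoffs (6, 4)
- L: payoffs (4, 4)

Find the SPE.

SPE: (E, A, H); Outcome (6, 4)

Work:
Stage 3: P1 chooses H (6 vs 4)
Stage 2: P2: F->3, A->4 (anticipating H). Choose A
Stage 1: P1: O->1, E->6 (anticipating A, H). Choose E
SPE path: E -> A -> H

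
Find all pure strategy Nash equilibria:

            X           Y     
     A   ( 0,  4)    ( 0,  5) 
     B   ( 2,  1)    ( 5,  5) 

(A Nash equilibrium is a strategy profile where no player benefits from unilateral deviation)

Nash equilibrium: (B, Y)

Work:
Best responses:
  P1 vs X: payoffs [0, 2] → best response B (payoff 2)
  P1 vs Y: payoffs [0, 5] → best response B (payoff 5)
  P2 vs A: payoffs [4, 5] → best response Y (payoff 5)
  P2 vs B: payoffs [1, 5] → best response Y (payoff 5)
Mutual best responses: (B,Y) → Nash equilibria.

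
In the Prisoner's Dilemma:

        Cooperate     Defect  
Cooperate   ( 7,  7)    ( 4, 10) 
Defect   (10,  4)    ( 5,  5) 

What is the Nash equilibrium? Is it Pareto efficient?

(Defect, Defect) is NE; not Pareto efficient

Work:
Defect dominates Cooperate for both players:
If P2 cooperates: Defect (10) > Cooperate (7)
If P2 defects: Defect (5) > Cooperate (4)
NE: (Defect, Defect) with payoff (5, 5)
But (Cooperate, Cooperate) = (7, 7) Pareto dominates (5, 5)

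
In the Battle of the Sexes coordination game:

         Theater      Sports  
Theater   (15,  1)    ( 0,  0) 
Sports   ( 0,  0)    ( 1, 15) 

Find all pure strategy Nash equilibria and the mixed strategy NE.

Pure NE: (Theater, Theater) and (Sports, Sports); Mixed NE: p = 0.9375, q = 0.0625

Work:
Check pure NE:
(Theater, Theater): (15, 1) - no unilateral deviation beneficial
(Sports, Sports): (1, 15) - no unilateral deviation beneficial
Mixed NE: P1 plays Theater with p = 0.9375, P2 plays Theater with q = 0.0625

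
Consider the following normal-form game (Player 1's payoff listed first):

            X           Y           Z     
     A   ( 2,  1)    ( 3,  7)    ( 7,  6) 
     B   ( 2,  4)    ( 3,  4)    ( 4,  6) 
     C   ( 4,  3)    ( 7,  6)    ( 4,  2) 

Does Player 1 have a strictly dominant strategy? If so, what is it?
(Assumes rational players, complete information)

No strictly dominant strategy exists for Player 1

Work:
A strategy strictly dominates another if it gives a strictly higher payoff against every opponent action. Compare each pair of P1's strategies column-by-column:
  A vs B: [2 vs 2, 3 vs 3, 7 vs 4] → A does not strictly dominate B (column X: 2 ≤ 2)
  A vs C: [2 vs 4, 3 vs 7, 7 vs 4] → A does not strictly dominate C (column X: 2 ≤ 4)
  B vs A: [2 vs 2, 3 vs 3, 4 vs 7] → B does not strictly dominate A (column X: 2 ≤ 2)
  B vs C: [2 vs 4, 3 vs 7, 4 vs 4] → B does not strictly dominate C (column X: 2 ≤ 4)
  C vs A: [4 vs 2, 7 vs 3, 4 vs 7] → C does not strictly dominate A (column Z: 4 ≤ 7)
  C vs B: [4 vs 2, 7 vs 3, 4 vs 4] → C does not strictly dominate B (column Z: 4 ≤ 4)
No single strategy strictly dominates all others → no strictly dominant strategy.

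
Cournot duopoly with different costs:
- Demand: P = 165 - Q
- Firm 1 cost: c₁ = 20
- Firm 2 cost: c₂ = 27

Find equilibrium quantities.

q₁* = 50.67, q₂* = 43.67

Work:
Reaction: q₁ = (165 - 20 - q₂)/2
Reaction: q₂ = (165 - 27 - q₁)/2
Solve simultaneously:
q₁* = (165 - 2×20 + 27)/3 = 50.67
q₂* = (165 - 2×27 + 20)/3 = 43.67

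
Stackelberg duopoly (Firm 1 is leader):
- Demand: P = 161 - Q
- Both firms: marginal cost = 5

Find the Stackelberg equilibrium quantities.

q₁* (leader) = 78.0, q₂* (follower) = 39.0

Work:
Follower's reaction: q₂ = (a - c - q₁)/2
Leader substitutes: π₁ = q₁·(a - q₁ - (a-c-q₁)/2 - c)
FOC: q₁* = (161 - 5)/2 = 78.00
Then: q₂* = (161 - 5 - 78.0)/2 = 39.00
Leader has first-mover advantage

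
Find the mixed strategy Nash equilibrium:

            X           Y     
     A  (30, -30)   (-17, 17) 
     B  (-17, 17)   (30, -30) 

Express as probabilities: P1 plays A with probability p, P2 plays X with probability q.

p = 0.5, q = 0.5

Work:
Find probabilities that make opponent indifferent:
P2 chooses q to make P1 indifferent between A and B
P1 chooses p to make P2 indifferent between X and Y
Mixed NE: P1 plays (A: 0.5, B: 0.5), P2 plays (X: 0.5, Y: 0.5)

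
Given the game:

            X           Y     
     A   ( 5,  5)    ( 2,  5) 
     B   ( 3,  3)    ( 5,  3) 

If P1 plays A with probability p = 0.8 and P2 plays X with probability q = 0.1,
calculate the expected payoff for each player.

E[P1] = 2.8, E[P2] = 4.6

Work:
E[P1] = p·q·π₁(A,X) + p·(1-q)·π₁(A,Y) + (1-p)·q·π₁(B,X) + (1-p)·(1-q)·π₁(B,Y)
= 0.8·0.1·5 + 0.8·0.9·2 + 0.2·0.1·3 + 0.2·0.9·5
= 2.8

E[P2] = 4.6 (similar calculation)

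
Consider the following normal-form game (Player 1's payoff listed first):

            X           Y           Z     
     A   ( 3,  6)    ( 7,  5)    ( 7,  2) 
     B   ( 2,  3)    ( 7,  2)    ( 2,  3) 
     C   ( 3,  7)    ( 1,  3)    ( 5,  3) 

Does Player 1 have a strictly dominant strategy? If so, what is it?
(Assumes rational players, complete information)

No strictly dominant strategy exists for Player 1

Work:
A strategy strictly dominates another if it gives a strictly higher payoff against every opponent action. Compare each pair of P1's strategies column-by-column:
  A vs B: [3 vs 2, 7 vs 7, 7 vs 2] → A does not strictly dominate B (column Y: 7 ≤ 7)
  A vs C: [3 vs 3, 7 vs 1, 7 vs 5] → A does not strictly dominate C (column X: 3 ≤ 3)
  B vs A: [2 vs 3, 7 vs 7, 2 vs 7] → B does not strictly dominate A (column X: 2 ≤ 3)
  B vs C: [2 vs 3, 7 vs 1, 2 vs 5] → B does not strictly dominate C (column X: 2 ≤ 3)
  C vs A: [3 vs 3, 1 vs 7, 5 vs 7] → C does not strictly dominate A (column X: 3 ≤ 3)
  C vs B: [3 vs 2, 1 vs 7, 5 vs 2] → C does not strictly dominate B (column Y: 1 ≤ 7)
No single strategy strictly dominates all others → no strictly dominant strategy.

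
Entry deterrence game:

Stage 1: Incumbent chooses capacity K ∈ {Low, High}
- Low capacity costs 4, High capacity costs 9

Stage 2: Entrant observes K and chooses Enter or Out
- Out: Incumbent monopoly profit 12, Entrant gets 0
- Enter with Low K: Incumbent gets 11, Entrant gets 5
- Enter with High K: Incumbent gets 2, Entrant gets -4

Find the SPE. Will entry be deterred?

SPE: (Low, Enter|Low, Out|High); Entry not deterred. Incumbent net profit = 7, Entrant gets 5

Work:
After Low K: Entrant enters (5 > 0)
After High K: Entrant stays out (-4 < 0)
Incumbent: Low → 11−4=7, High → 12−9=3
Incumbent chooses Low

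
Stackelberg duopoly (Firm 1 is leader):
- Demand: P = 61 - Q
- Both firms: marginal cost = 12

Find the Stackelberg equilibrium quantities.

q₁* (leader) = 24.5, q₂* (follower) = 12.25

Work:
Follower's reaction: q₂ = (a - c - q₁)/2
Leader substitutes: π₁ = q₁·(a - q₁ - (a-c-q₁)/2 - c)
FOC: q₁* = (61 - 12)/2 = 24.50
Then: q₂* = (61 - 12 - 24.5)/2 = 12.25
Leader has first-mover advantage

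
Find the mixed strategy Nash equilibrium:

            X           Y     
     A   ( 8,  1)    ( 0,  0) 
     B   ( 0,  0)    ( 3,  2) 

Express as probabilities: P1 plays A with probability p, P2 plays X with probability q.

p = 0.6667, q = 0.2727

Work:
Find probabilities that make opponent indifferent:
P2 chooses q to make P1 indifferent between A and B
P1 chooses p to make P2 indifferent between X and Y
Mixed NE: P1 plays (A: 0.6667, B: 0.3333), P2 plays (X: 0.2727, Y: 0.7273)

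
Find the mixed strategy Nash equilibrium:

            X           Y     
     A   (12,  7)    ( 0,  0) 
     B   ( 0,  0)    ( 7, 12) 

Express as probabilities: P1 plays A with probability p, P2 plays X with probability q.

p = 0.6316, q = 0.3684

Work:
Find probabilities that make opponent indifferent:
P2 chooses q to make P1 indifferent between A and B
P1 chooses p to make P2 indifferent between X and Y
Mixed NE: P1 plays (A: 0.6316, B: 0.3684), P2 plays (X: 0.3684, Y: 0.6316)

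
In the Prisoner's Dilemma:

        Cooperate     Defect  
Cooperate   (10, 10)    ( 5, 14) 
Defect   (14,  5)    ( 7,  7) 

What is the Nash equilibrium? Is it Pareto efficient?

(Defect, Defect) is NE; not Pareto efficient

Work:
Defect dominates Cooperate for both players:
If P2 cooperates: Defect (14) > Cooperate (10)
If P2 defects: Defect (7) > Cooperate (5)
NE: (Defect, Defect) with payoff (7, 7)
But (Cooperate, Cooperate) = (10, 10) Pareto dominates (7, 7)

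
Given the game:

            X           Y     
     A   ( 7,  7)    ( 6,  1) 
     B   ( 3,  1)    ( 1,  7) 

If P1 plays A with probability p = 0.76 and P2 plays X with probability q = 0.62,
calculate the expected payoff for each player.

E[P1] = 5.5688, E[P2] = 4.3744

Work:
E[P1] = p·q·π₁(A,X) + p·(1-q)·π₁(A,Y) + (1-p)·q·π₁(B,X) + (1-p)·(1-q)·π₁(B,Y)
= 0.76·0.62·7 + 0.76·0.38·6 + 0.24·0.62·3 + 0.24·0.38·1
= 5.5688

E[P2] = 4.3744 (similar calculation)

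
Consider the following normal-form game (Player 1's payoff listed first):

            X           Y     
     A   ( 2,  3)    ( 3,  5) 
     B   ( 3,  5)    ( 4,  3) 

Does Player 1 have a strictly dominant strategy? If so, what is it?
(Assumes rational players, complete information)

Yes, Player 1's strictly dominant strategy is B

Work:
A strategy strictly dominates another if it gives a strictly higher payoff against every opponent action. Compare each pair of P1's strategies column-by-column:
  A vs B: [2 vs 3, 3 vs 4] → A does not strictly dominate B (column X: 2 ≤ 3)
  B vs A: [3 vs 2, 4 vs 3] → B strictly dominates A
B strictly dominates every other strategy → strictly dominant.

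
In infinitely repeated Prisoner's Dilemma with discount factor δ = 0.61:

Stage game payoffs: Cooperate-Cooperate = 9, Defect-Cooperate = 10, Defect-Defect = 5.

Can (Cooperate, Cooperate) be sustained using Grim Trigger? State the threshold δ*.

δ* = 0.2; since δ = 0.61 ≥ 0.2, cooperation can be sustained

Work:
For Grim Trigger:
Cooperate forever: 9/(1-δ)
Defect then punished: 10 + 5·δ/(1-δ)
Need: 9/(1-δ) ≥ 10 + 5·δ/(1-δ)
Solving: δ ≥ (T-R)/(T-P) = (10-9)/(10-5) = 0.2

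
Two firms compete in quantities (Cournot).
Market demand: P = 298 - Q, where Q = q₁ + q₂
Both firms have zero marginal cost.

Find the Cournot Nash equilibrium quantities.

q₁* = q₂* = 99.33; P* = 99.33

Work:
Profit: π_i = P·q_i = (a - q_i - q_j)·q_i
FOC: ∂π_i/∂q_i = a - 2q_i - q_j = 0
Reaction function: q_i = (298 - q_j)/2
Symmetry: q* = 298/3 = 99.33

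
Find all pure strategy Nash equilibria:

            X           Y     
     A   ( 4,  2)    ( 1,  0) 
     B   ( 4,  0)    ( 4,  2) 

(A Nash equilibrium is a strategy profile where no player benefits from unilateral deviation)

Nash equilibrium: (A, X), (B, Y)

Work:
Best responses:
  P1 vs X: payoffs [4, 4] → best response A/B (payoff 4)
  P1 vs Y: payoffs [1, 4] → best response B (payoff 4)
  P2 vs A: payoffs [2, 0] → best response X (payoff 2)
  P2 vs B: payoffs [0, 2] → best response Y (payoff 2)
Mutual best responses: (A,X), (B,Y) → Nash equilibria.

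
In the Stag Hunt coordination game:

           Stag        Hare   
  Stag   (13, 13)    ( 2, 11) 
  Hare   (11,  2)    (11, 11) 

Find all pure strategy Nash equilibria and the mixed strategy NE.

Pure NE: (Stag, Stag) and (Hare, Hare); Mixed NE: p = 0.8182, q = 0.8182

Work:
Check pure NE:
(Stag, Stag): (13, 13) - no unilateral deviation beneficial
(Hare, Hare): (11, 11) - no unilateral deviation beneficial
Mixed NE: P1 plays Stag with p = 0.8182, P2 plays Stag with q = 0.8182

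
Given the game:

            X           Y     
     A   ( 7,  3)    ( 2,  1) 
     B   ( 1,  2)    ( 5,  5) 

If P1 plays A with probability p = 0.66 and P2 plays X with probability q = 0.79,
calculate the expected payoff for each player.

E[P1] = 4.5526, E[P2] = 2.597

Work:
E[P1] = p·q·π₁(A,X) + p·(1-q)·π₁(A,Y) + (1-p)·q·π₁(B,X) + (1-p)·(1-q)·π₁(B,Y)
= 0.66·0.79·7 + 0.66·0.21·2 + 0.34·0.79·1 + 0.34·0.21·5
= 4.5526

E[P2] = 2.597 (similar calculation)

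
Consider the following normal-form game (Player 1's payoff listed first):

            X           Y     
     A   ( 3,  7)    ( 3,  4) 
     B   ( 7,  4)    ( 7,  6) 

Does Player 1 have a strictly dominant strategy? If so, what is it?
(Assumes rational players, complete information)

Yes, Player 1's strictly dominant strategy is B

Work:
A strategy strictly dominates another if it gives a strictly higher payoff against every opponent action. Compare each pair of P1's strategies column-by-column:
  A vs B: [3 vs 7, 3 vs 7] → A does not strictly dominate B (column X: 3 ≤ 7)
  B vs A: [7 vs 3, 7 vs 3] → B strictly dominates A
B strictly dominates every other strategy → strictly dominant.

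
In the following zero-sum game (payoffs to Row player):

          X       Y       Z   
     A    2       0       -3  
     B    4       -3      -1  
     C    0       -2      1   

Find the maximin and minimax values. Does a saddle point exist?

Maximin = -2, Minimax = 0, Saddle: False

Work:
Row minimums: [-3, -3, -2] → maximin = -2
Column maximums: [4, 0, 1] → minimax = 0
No saddle point (maximin ≠ minimax). Mixed strategy needed.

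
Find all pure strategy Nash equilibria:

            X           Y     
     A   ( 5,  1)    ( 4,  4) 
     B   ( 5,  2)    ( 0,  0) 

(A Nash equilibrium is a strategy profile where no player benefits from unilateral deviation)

Nash equilibrium: (A, Y), (B, X)

Work:
Best responses:
  P1 vs X: payoffs [5, 5] → best response A/B (payoff 5)
  P1 vs Y: payoffs [4, 0] → best response A (payoff 4)
  P2 vs A: payoffs [1, 4] → best response Y (payoff 4)
  P2 vs B: payoffs [2, 0] → best response X (payoff 2)
Mutual best responses: (A,Y), (B,X) → Nash equilibria.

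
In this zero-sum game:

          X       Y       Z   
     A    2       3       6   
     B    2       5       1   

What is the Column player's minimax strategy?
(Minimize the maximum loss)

Column should play X, value = 2

Work:
Column player minimizes Row's maximum payoff:
Column X: max payoff to Row = 2
Column Y: max payoff to Row = 5
Column Z: max payoff to Row = 6
Minimum is 2, achieved by column X.
Minimax strategy: X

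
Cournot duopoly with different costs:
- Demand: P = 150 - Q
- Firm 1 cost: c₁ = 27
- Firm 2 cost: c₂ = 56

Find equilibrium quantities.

q₁* = 50.67, q₂* = 21.67

Work:
Reaction: q₁ = (150 - 27 - q₂)/2
Reaction: q₂ = (150 - 56 - q₁)/2
Solve simultaneously:
q₁* = (150 - 2×27 + 56)/3 = 50.67
q₂* = (150 - 2×56 + 27)/3 = 21.67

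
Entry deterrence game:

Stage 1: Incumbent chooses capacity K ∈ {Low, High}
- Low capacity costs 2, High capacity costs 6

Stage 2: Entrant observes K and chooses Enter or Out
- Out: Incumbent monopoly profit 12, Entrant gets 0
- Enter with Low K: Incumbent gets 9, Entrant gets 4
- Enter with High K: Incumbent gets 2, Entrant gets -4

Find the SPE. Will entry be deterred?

SPE: (Low, Enter|Low, Out|High); Entry not deterred. Incumbent net profit = 7, Entrant gets 4

Work:
After Low K: Entrant enters (4 > 0)
After High K: Entrant stays out (-4 < 0)
Incumbent: Low → 9−2=7, High → 12−6=6
Incumbent chooses Low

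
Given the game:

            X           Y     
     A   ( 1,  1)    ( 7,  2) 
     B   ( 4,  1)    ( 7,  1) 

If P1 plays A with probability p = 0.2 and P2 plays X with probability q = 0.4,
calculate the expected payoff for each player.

E[P1] = 5.56, E[P2] = 1.12

Work:
E[P1] = p·q·π₁(A,X) + p·(1-q)·π₁(A,Y) + (1-p)·q·π₁(B,X) + (1-p)·(1-q)·π₁(B,Y)
= 0.2·0.4·1 + 0.2·0.6·7 + 0.8·0.4·4 + 0.8·0.6·7
= 5.56

E[P2] = 1.12 (similar calculation)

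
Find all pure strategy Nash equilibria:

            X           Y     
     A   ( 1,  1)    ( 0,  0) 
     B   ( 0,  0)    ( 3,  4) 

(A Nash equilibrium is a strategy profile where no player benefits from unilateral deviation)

Nash equilibrium: (A, X), (B, Y)

Work:
Best responses:
  P1 vs X: payoffs [1, 0] → best response A (payoff 1)
  P1 vs Y: payoffs [0, 3] → best response B (payoff 3)
  P2 vs A: payoffs [1, 0] → best response X (payoff 1)
  P2 vs B: payoffs [0, 4] → best response Y (payoff 4)
Mutual best responses: (A,X), (B,Y) → Nash equilibria.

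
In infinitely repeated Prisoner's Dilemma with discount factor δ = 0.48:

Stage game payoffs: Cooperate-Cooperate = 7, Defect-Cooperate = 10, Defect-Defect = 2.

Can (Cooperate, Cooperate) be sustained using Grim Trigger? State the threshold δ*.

δ* = 0.375; since δ = 0.48 ≥ 0.375, cooperation can be sustained

Work:
For Grim Trigger:
Cooperate forever: 7/(1-δ)
Defect then punished: 10 + 2·δ/(1-δ)
Need: 7/(1-δ) ≥ 10 + 2·δ/(1-δ)
Solving: δ ≥ (T-R)/(T-P) = (10-7)/(10-2) = 0.375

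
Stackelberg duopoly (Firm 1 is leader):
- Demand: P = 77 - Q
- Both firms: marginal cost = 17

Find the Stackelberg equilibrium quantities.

q₁* (leader) = 30.0, q₂* (follower) = 15.0

Work:
Follower's reaction: q₂ = (a - c - q₁)/2
Leader substitutes: π₁ = q₁·(a - q₁ - (a-c-q₁)/2 - c)
FOC: q₁* = (77 - 17)/2 = 30.00
Then: q₂* = (77 - 17 - 30.0)/2 = 15.00
Leader has first-mover advantage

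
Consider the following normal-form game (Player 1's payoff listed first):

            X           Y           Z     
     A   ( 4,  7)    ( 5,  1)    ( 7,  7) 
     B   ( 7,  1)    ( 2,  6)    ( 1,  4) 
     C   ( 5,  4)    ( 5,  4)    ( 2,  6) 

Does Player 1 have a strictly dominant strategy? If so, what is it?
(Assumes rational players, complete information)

No strictly dominant strategy exists for Player 1

Work:
A strategy strictly dominates another if it gives a strictly higher payoff against every opponent action. Compare each pair of P1's strategies column-by-column:
  A vs B: [4 vs 7, 5 vs 2, 7 vs 1] → A does not strictly dominate B (column X: 4 ≤ 7)
  A vs C: [4 vs 5, 5 vs 5, 7 vs 2] → A does not strictly dominate C (column X: 4 ≤ 5)
  B vs A: [7 vs 4, 2 vs 5, 1 vs 7] → B does not strictly dominate A (column Y: 2 ≤ 5)
  B vs C: [7 vs 5, 2 vs 5, 1 vs 2] → B does not strictly dominate C (column Y: 2 ≤ 5)
  C vs A: [5 vs 4, 5 vs 5, 2 vs 7] → C does not strictly dominate A (column Y: 5 ≤ 5)
  C vs B: [5 vs 7, 5 vs 2, 2 vs 1] → C does not strictly dominate B (column X: 5 ≤ 7)
No single strategy strictly dominates all others → no strictly dominant strategy.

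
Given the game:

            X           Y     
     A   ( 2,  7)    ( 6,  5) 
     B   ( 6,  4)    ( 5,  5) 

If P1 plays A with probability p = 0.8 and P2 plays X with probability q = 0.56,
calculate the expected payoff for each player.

E[P1] = 4.12, E[P2] = 5.784

Work:
E[P1] = p·q·π₁(A,X) + p·(1-q)·π₁(A,Y) + (1-p)·q·π₁(B,X) + (1-p)·(1-q)·π₁(B,Y)
= 0.8·0.56·2 + 0.8·0.44·6 + 0.2·0.56·6 + 0.2·0.44·5
= 4.12

E[P2] = 5.784 (similar calculation)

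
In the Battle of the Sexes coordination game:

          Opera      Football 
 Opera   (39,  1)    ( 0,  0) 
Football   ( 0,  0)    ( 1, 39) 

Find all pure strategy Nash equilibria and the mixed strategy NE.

Pure NE: (Opera, Opera) and (Football, Football); Mixed NE: p = 0.975, q = 0.025

Work:
Check pure NE:
(Opera, Opera): (39, 1) - no unilateral deviation beneficial
(Football, Football): (1, 39) - no unilateral deviation beneficial
Mixed NE: P1 plays Opera with p = 0.975, P2 plays Opera with q = 0.025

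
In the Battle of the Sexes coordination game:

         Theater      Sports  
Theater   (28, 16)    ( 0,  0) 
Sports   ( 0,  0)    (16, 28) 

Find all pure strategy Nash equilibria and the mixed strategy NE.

Pure NE: (Theater, Theater) and (Sports, Sports); Mixed NE: p = 0.6364, q = 0.3636

Work:
Check pure NE:
(Theater, Theater): (28, 16) - no unilateral deviation beneficial
(Sports, Sports): (16, 28) - no unilateral deviation beneficial
Mixed NE: P1 plays Theater with p = 0.6364, P2 plays Theater with q = 0.3636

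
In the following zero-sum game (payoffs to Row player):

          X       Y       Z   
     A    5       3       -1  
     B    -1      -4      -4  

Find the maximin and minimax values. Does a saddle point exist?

Maximin = -1, Minimax = -1, Saddle: True

Work:
Row minimums: [-1, -4] → maximin = -1
Column maximums: [5, 3, -1] → minimax = -1
Saddle point exists! Game value = -1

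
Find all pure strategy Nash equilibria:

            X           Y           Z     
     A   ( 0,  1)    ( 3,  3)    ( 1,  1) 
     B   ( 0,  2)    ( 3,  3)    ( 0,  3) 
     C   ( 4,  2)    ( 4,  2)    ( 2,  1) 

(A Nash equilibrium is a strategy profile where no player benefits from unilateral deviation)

Nash equilibrium: (C, X), (C, Y)

Work:
Best responses:
  P1 vs X: payoffs [0, 0, 4] → best response C (payoff 4)
  P1 vs Y: payoffs [3, 3, 4] → best response C (payoff 4)
  P1 vs Z: payoffs [1, 0, 2] → best response C (payoff 2)
  P2 vs A: payoffs [1, 3, 1] → best response Y (payoff 3)
  P2 vs B: payoffs [2, 3, 3] → best response Y/Z (payoff 3)
  P2 vs C: payoffs [2, 2, 1] → best response X/Y (payoff 2)
Mutual best responses: (C,X), (C,Y) → Nash equilibria.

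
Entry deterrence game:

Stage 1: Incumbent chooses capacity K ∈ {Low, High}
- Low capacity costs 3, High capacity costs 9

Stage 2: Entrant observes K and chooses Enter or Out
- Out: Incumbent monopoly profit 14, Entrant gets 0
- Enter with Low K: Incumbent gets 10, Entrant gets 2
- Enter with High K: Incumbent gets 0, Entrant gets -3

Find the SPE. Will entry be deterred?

SPE: (Low, Enter|Low, Out|High); Entry not deterred. Incumbent net profit = 7, Entrant gets 2

Work:
After Low K: Entrant enters (2 > 0)
After High K: Entrant stays out (-3 < 0)
Incumbent: Low → 10−3=7, High → 14−9=5
Incumbent chooses Low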